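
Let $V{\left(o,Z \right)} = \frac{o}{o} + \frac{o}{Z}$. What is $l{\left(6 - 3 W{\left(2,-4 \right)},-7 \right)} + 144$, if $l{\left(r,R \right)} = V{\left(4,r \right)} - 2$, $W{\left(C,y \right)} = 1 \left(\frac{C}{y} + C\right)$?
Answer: $\frac{437}{3} \approx 145.67$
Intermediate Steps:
$W{\left(C,y \right)} = C + \frac{C}{y}$ ($W{\left(C,y \right)} = 1 \left(\frac{C}{y} + C\right) = 1 \left(C + \frac{C}{y}\right) = C + \frac{C}{y}$)
$V{\left(o,Z \right)} = 1 + \frac{o}{Z}$
$l{\left(r,R \right)} = -2 + \frac{4 + r}{r}$ ($l{\left(r,R \right)} = \frac{r + 4}{r} - 2 = \frac{4 + r}{r} - 2 = -2 + \frac{4 + r}{r}$)
$l{\left(6 - 3 W{\left(2,-4 \right)},-7 \right)} + 144 = \frac{4 - \left(6 - 3 \left(2 + \frac{2}{-4}\right)\right)}{6 - 3 \left(2 + \frac{2}{-4}\right)} + 144 = \frac{4 - \left(6 - 3 \left(2 + 2 \left(- \frac{1}{4}\right)\right)\right)}{6 - 3 \left(2 + 2 \left(- \frac{1}{4}\right)\right)} + 144 = \frac{4 - \left(6 - 3 \left(2 - \frac{1}{2}\right)\right)}{6 - 3 \left(2 - \frac{1}{2}\right)} + 144 = \frac{4 - \left(6 - \frac{9}{2}\right)}{6 - \frac{9}{2}} + 144 = \frac{4 - \frac{3}{2}}{\frac{3}{2}} + 144 = \frac{2 \left(4 - \frac{3}{2}\right)}{3} + 144 = \frac{2}{3} \cdot \frac{5}{2} + 144 = \frac{5}{3} + 144 = \frac{437}{3}$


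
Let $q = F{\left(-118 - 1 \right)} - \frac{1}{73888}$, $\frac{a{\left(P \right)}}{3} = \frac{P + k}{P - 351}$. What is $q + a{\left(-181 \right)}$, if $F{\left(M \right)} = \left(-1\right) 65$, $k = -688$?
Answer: $- \frac{590605389}{9827104} \approx -60.1$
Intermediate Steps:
$a{\left(P \right)} = \frac{3 \left(-688 + P\right)}{-351 + P}$ ($a{\left(P \right)} = 3 \frac{P - 688}{P - 351} = 3 \frac{-688 + P}{-351 + P} = \frac{3 \left(-688 + P\right)}{-351 + P}$)
$F{\left(M \right)} = -65$
$q = - \frac{4802721}{73888}$ ($q = -65 - \frac{1}{73888} = - \frac{4802721}{73888} \approx -65.0$)
$q + a{\left(-181 \right)} = - \frac{4802721}{73888} + \frac{3 \left(-688 - 181\right)}{-351 - 181} = - \frac{4802721}{73888} + 3 \frac{1}{-532} \left(-869\right) = - \frac{4802721}{73888} + 3 \left(- \frac{1}{532}\right) \left(-869\right) = - \frac{4802721}{73888} + \frac{2607}{532} = - \frac{590605389}{9827104}$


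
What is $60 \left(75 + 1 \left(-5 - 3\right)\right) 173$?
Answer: $695460$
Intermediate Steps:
$60 \left(75 + 1 \left(-5 - 3\right)\right) 173 = 60 \left(75 + 1 \left(-8\right)\right) 173 = 60 \left(75 - 8\right) 173 = 60 \cdot 67 \cdot 173 = 4020 \cdot 173 = 695460$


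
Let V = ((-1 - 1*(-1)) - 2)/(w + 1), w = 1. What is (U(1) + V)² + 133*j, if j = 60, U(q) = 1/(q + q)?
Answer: 31921/4 ≈ 7980.3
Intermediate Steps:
U(q) = 1/(2*q)
V = -1 (V = ((-1 - 1*(-1)) - 2)/(1 + 1) = ((-1 + 1) - 2)/2 = (0 - 2)*(½) = -2*½ = -1)
(U(1) + V)² + 133*j = ((½)/1 - 1)² + 133*60 = ((½)*1 - 1)² + 7980 = (½ - 1)² + 7980 = (-½)² + 7980 = ¼ + 7980 = 31921/4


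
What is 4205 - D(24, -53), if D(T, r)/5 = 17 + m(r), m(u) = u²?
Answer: -9925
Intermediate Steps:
D(T, r) = 85 + 5*r² (D(T, r) = 5*(17 + r²) = 85 + 5*r²)
4205 - D(24, -53) = 4205 - (85 + 5*(-53)²) = 4205 - (85 + 5*2809) = 4205 - (85 + 14045) = 4205 - 1*14130 = 4205 - 14130 = -9925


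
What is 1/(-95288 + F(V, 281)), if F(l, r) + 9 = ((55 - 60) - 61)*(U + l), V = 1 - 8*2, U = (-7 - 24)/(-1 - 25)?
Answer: -13/1227014 ≈ -1.0595e-5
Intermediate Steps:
U = 31/26 (U = -31/(-26) = -31*(-1/26) = 31/26 ≈ 1.1923)
V = -15 (V = 1 - 16 = -15)
F(l, r) = -1140/13 - 66*l (F(l, r) = -9 + ((55 - 60) - 61)*(31/26 + l) = -9 + (-5 - 61)*(31/26 + l) = -9 - 66*(31/26 + l) = -9 + (-1023/13 - 66*l) = -1140/13 - 66*l)
1/(-95288 + F(V, 281)) = 1/(-95288 + (-1140/13 - 66*(-15))) = 1/(-95288 + (-1140/13 + 990)) = 1/(-95288 + 11730/13) = 1/(-1227014/13) = -13/1227014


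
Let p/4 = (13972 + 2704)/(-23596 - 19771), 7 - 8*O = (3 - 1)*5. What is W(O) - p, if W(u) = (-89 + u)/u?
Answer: 31207517/130101 ≈ 239.87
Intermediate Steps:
O = -3/8 (O = 7/8 - (3 - 1)*5/8 = 7/8 - 5/4 = -3/8 ≈ -0.37500)
W(u) = (-89 + u)/u
p = -66704/43367 (p = 4*((13972 + 2704)/(-23596 - 19771)) = 4*(16676/(-43367)) = 4*(16676*(-1/43367)) = 4*(-16676/43367) = -66704/43367 ≈ -1.5381)
W(O) - p = (-89 - 3/8)/(-3/8) - 1*(-66704/43367) = -8/3*(-715/8) + 66704/43367 = 715/3 + 66704/43367 = 31207517/130101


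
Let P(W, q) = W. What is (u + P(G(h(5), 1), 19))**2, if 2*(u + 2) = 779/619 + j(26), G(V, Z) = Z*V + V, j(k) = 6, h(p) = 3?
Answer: 89208025/1532644 ≈ 58.205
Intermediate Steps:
G(V, Z) = V + V*Z (G(V, Z) = V*Z + V = V + V*Z)
u = 2017/1238 (u = -2 + (779/619 + 6)/2 = -2 + (1/2)*(4493/619) = -2 + 4493/1238 = 2017/1238 ≈ 1.6292)
(u + P(G(h(5), 1), 19))**2 = (2017/1238 + 3*(1 + 1))**2 = (2017/1238 + 3*2)**2 = (2017/1238 + 6)**2 = (9445/1238)**2 = 89208025/1532644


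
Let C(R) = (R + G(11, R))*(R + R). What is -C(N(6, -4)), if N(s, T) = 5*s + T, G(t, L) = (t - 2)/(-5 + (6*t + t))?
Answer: -2717/2 ≈ -1358.5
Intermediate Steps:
G(t, L) = (-2 + t)/(-5 + 7*t)
N(s, T) = T + 5*s
C(R) = 2*R*(⅛ + R) (C(R) = (R + (-2 + 11)/(-5 + 7*11))*(R + R) = (R + 9/(-5 + 77))*(2*R) = (R + 9/72)*(2*R) = (R + (1/72)*9)*(2*R) = (R + ⅛)*(2*R) = (⅛ + R)*(2*R) = 2*R*(⅛ + R))
-C(N(6, -4)) = -(-4 + 5*6)*(1 + 8*(-4 + 5*6))/4 = -(-4 + 30)*(1 + 8*(-4 + 30))/4 = -26*(1 + 8*26)/4 = -26*(1 + 208)/4 = -26*209/4 = -1*2717/2 = -2717/2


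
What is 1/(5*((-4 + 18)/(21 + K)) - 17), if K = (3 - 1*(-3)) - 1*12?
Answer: -3/37 ≈ -0.081081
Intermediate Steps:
K = -6 (K = (3 + 3) - 12 = 6 - 12 = -6)
1/(5*((-4 + 18)/(21 + K)) - 17) = 1/(5*((-4 + 18)/(21 - 6)) - 17) = 1/(5*(14/15) - 17) = 1/(14/3 - 17) = 1/(-37/3) = -3/37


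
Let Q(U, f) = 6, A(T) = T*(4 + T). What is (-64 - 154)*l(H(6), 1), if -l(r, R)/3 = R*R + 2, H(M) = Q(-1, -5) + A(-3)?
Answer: 1962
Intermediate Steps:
H(M) = 3 (H(M) = 6 - 3*(4 - 3) = 6 - 3*1 = 6 - 3 = 3)
l(r, R) = -6 - 3*R**2 (l(r, R) = -3*(R*R + 2) = -3*(R**2 + 2) = -3*(2 + R**2) = -6 - 3*R**2)
(-64 - 154)*l(H(6), 1) = (-64 - 154)*(-6 - 3*1**2) = -218*(-6 - 3*1) = -218*(-6 - 3) = -218*(-9) = 1962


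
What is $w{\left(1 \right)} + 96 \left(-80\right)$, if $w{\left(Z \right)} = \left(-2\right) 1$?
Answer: $-7682$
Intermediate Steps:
$w{\left(Z \right)} = -2$
$w{\left(1 \right)} + 96 \left(-80\right) = -2 + 96 \left(-80\right) = -2 - 7680 = -7682$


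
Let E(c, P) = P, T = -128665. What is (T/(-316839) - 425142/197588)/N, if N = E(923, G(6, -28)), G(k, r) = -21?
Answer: 54639453059/657337635486 ≈ 0.083122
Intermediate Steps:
N = -21
(T/(-316839) - 425142/197588)/N = (-128665/(-316839) - 425142/197588)/(-21) = (-128665*(-1/316839) - 425142*1/197588)*(-1/21) = (128665/316839 - 212571/98794)*(-1/21) = -54639453059/31301792166*(-1/21) = 54639453059/657337635486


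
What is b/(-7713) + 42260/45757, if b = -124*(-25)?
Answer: 184104680/352923741 ≈ 0.52166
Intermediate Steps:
b = 3100
b/(-7713) + 42260/45757 = 3100/(-7713) + 42260/45757 = 3100*(-1/7713) + 42260*(1/45757) = -3100/7713 + 42260/45757 = 184104680/352923741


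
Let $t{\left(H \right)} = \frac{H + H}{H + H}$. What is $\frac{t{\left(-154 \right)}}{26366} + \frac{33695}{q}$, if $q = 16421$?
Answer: $\frac{888418791}{432956086} \approx 2.052$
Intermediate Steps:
$t{\left(H \right)} = 1$ ($t{\left(H \right)} = \frac{2 H}{2 H} = 2 H \frac{1}{2 H} = 1$)
$\frac{t{\left(-154 \right)}}{26366} + \frac{33695}{q} = 1 \cdot \frac{1}{26366} + \frac{33695}{16421} = 1 \cdot \frac{1}{26366} + 33695 \cdot \frac{1}{16421} = \frac{1}{26366} + \frac{33695}{16421} = \frac{888418791}{432956086}$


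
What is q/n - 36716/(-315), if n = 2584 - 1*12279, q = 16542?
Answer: 10021454/87255 ≈ 114.85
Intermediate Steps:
n = -9695 (n = 2584 - 12279 = -9695)
q/n - 36716/(-315) = 16542/(-9695) - 36716/(-315) = 16542*(-1/9695) - 36716*(-1/315) = -16542/9695 + 36716/315 = 10021454/87255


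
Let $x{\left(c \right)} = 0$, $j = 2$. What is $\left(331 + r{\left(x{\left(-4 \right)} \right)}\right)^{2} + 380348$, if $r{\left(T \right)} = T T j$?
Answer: $489909$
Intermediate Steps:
$r{\left(T \right)} = 2 T^{2}$ ($r{\left(T \right)} = T T 2 = T^{2} \cdot 2 = 2 T^{2}$)
$\left(331 + r{\left(x{\left(-4 \right)} \right)}\right)^{2} + 380348 = \left(331 + 2 \cdot 0^{2}\right)^{2} + 380348 = \left(331 + 2 \cdot 0\right)^{2} + 380348 = \left(331 + 0\right)^{2} + 380348 = 331^{2} + 380348 = 109561 + 380348 = 489909$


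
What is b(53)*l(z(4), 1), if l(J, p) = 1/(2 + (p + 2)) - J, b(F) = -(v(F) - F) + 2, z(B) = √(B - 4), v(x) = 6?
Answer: 49/5 ≈ 9.8000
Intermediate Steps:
z(B) = √(-4 + B)
b(F) = -4 + F (b(F) = -(6 - F) + 2 = (-6 + F) + 2 = -4 + F)
l(J, p) = 1/(4 + p) - J (l(J, p) = 1/(2 + (2 + p)) - J = 1/(4 + p) - J)
b(53)*l(z(4), 1) = (-4 + 53)*((1 - 4*√(-4 + 4) - 1*√(-4 + 4)*1)/(4 + 1)) = 49*((1 - 4*√0 - 1*√0*1)/5) = 49*((1 - 4*0 - 1*0*1)/5) = 49*((1 + 0 + 0)/5) = 49*((⅕)*1) = 49*(⅕) = 49/5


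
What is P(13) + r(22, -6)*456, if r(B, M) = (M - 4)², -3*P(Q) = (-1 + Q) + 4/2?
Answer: 136786/3 ≈ 45595.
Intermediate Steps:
P(Q) = -⅓ - Q/3 (P(Q) = -((-1 + Q) + 4/2)/3 = -((-1 + Q) + 4*(½))/3 = -((-1 + Q) + 2)/3 = -(1 + Q)/3 = -⅓ - Q/3)
r(B, M) = (-4 + M)²
P(13) + r(22, -6)*456 = (-⅓ - ⅓*13) + (-4 - 6)²*456 = (-⅓ - 13/3) + (-10)²*456 = -14/3 + 100*456 = -14/3 + 45600 = 136786/3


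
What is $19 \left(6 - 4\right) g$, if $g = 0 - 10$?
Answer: $-380$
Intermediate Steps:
$g = -10$ ($g = 0 - 10 = -10$)
$19 \left(6 - 4\right) g = 19 \left(6 - 4\right) \left(-10\right) = 19 \cdot 2 \left(-10\right) = 38 \left(-10\right) = -380$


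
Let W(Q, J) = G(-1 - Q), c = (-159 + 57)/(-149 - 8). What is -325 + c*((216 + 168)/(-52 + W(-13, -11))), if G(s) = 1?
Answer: -51793/157 ≈ -329.89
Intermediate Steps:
c = 102/157 (c = -102/(-157) = -102*(-1/157) = 102/157 ≈ 0.64968)
W(Q, J) = 1
-325 + c*((216 + 168)/(-52 + W(-13, -11))) = -325 + 102*((216 + 168)/(-52 + 1))/157 = -325 + 102*(384/(-51))/157 = -325 + 102*(384*(-1/51))/157 = -325 + (102/157)*(-128/17) = -325 - 768/157 = -51793/157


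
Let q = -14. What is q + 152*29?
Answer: 4394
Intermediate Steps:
q + 152*29 = -14 + 152*29 = -14 + 4408 = 4394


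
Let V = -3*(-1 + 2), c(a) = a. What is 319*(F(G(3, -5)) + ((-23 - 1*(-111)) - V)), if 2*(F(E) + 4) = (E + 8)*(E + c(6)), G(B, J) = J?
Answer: 56463/2 ≈ 28232.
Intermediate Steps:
F(E) = -4 + (6 + E)*(8 + E)/2 (F(E) = -4 + ((E + 8)*(E + 6))/2 = -4 + ((8 + E)*(6 + E))/2 = -4 + ((6 + E)*(8 + E))/2 = -4 + (6 + E)*(8 + E)/2)
V = -3 (V = -3*1 = -3)
319*(F(G(3, -5)) + ((-23 - 1*(-111)) - V)) = 319*((20 + (½)*(-5)² + 7*(-5)) + ((-23 - 1*(-111)) - 1*(-3))) = 319*((20 + (½)*25 - 35) + ((-23 + 111) + 3)) = 319*((20 + 25/2 - 35) + (88 + 3)) = 319*(-5/2 + 91) = 319*(177/2) = 56463/2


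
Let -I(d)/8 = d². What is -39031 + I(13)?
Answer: -40383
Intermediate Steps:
I(d) = -8*d²
-39031 + I(13) = -39031 - 8*13² = -39031 - 8*169 = -39031 - 1352 = -40383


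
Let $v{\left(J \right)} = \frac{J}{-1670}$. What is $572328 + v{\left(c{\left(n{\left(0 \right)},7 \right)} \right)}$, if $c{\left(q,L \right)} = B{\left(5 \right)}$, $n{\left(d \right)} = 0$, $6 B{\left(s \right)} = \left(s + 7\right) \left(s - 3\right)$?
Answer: $\frac{477893878}{835} \approx 5.7233 \cdot 10^{5}$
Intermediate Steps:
$B{\left(s \right)} = \frac{\left(-3 + s\right) \left(7 + s\right)}{6}$ ($B{\left(s \right)} = \frac{\left(s + 7\right) \left(s - 3\right)}{6} = \frac{\left(7 + s\right) \left(-3 + s\right)}{6} = \frac{\left(-3 + s\right) \left(7 + s\right)}{6}$)
$c{\left(q,L \right)} = 4$ ($c{\left(q,L \right)} = - \frac{7}{2} + \frac{5^{2}}{6} + \frac{2}{3} \cdot 5 = - \frac{7}{2} + \frac{1}{6} \cdot 25 + \frac{10}{3} = - \frac{7}{2} + \frac{25}{6} + \frac{10}{3} = 4$)
$v{\left(J \right)} = - \frac{J}{1670}$ ($v{\left(J \right)} = J \left(- \frac{1}{1670}\right) = - \frac{J}{1670}$)
$572328 + v{\left(c{\left(n{\left(0 \right)},7 \right)} \right)} = 572328 - \frac{2}{835} = \frac{477893878}{835}$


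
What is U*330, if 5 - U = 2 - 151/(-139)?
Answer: 87780/139 ≈ 631.51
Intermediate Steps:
U = 266/139 (U = 5 - (2 - 151/(-139)) = 5 - (2 - 151*(-1)/139) = 5 - (2 - 1*(-151/139)) = 5 - (2 + 151/139) = 5 - 1*429/139 = 5 - 429/139 = 266/139 ≈ 1.9137)
U*330 = (266/139)*330 = 87780/139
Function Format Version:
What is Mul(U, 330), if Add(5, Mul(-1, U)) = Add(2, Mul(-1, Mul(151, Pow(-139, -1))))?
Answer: Rational(87780, 139) ≈ 631.51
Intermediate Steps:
U = Rational(266, 139) (U = Add(5, Mul(-1, Add(2, Mul(-1, Mul(151, Pow(-139, -1)))))) = Add(5, Mul(-1, Add(2, Mul(-1, Mul(151, Rational(-1, 139)))))) = Add(5, Mul(-1, Add(2, Mul(-1, Rational(-151, 139))))) = Add(5, Mul(-1, Add(2, Rational(151, 139)))) = Add(5, Mul(-1, Rational(429, 139))) = Add(5, Rational(-429, 139)) = Rational(266, 139) ≈ 1.9137)
Mul(U, 330) = Mul(Rational(266, 139), 330) = Rational(87780, 139)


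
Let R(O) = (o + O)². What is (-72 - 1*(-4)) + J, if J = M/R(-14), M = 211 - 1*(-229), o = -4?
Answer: -5398/81 ≈ -66.642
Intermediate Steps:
R(O) = (-4 + O)²
M = 440 (M = 211 + 229 = 440)
J = 110/81 (J = 440/((-4 - 14)²) = 440/((-18)²) = 440/324 = 440*(1/324) = 110/81 ≈ 1.3580)
(-72 - 1*(-4)) + J = (-72 - 1*(-4)) + 110/81 = (-72 + 4) + 110/81 = -68 + 110/81 = -5398/81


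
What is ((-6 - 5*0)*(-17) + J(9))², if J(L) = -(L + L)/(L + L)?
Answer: 10201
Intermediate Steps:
J(L) = -1 (J(L) = -2*L/(2*L) = -2*L*1/(2*L) = -1*1 = -1)
((-6 - 5*0)*(-17) + J(9))² = ((-6 - 5*0)*(-17) - 1)² = ((-6 + 0)*(-17) - 1)² = (-6*(-17) - 1)² = (102 - 1)² = 101² = 10201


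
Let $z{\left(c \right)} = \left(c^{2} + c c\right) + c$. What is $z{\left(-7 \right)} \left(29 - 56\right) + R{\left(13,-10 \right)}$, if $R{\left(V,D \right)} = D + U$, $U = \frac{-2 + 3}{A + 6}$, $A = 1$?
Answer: $- \frac{17268}{7} \approx -2466.9$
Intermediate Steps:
$U = \frac{1}{7}$ ($U = \frac{-2 + 3}{1 + 6} = 1 \cdot \frac{1}{7} = \frac{1}{7} \approx 0.14286$)
$z{\left(c \right)} = c + 2 c^{2}$ ($z{\left(c \right)} = \left(c^{2} + c^{2}\right) + c = 2 c^{2} + c = c + 2 c^{2}$)
$R{\left(V,D \right)} = \frac{1}{7} + D$ ($R{\left(V,D \right)} = D + \frac{1}{7} = \frac{1}{7} + D$)
$z{\left(-7 \right)} \left(29 - 56\right) + R{\left(13,-10 \right)} = - 7 \left(1 + 2 \left(-7\right)\right) \left(29 - 56\right) + \left(\frac{1}{7} - 10\right) = - 7 \left(1 - 14\right) \left(29 - 56\right) - \frac{69}{7} = \left(-7\right) \left(-13\right) \left(-27\right) - \frac{69}{7} = 91 \left(-27\right) - \frac{69}{7} = -2457 - \frac{69}{7} = - \frac{17268}{7}$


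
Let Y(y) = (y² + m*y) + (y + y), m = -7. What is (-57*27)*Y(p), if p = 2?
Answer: 9234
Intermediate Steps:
Y(y) = y² - 5*y (Y(y) = (y² - 7*y) + (y + y) = (y² - 7*y) + 2*y = y² - 5*y)
(-57*27)*Y(p) = (-57*27)*(2*(-5 + 2)) = -3078*(-3) = -1539*(-6) = 9234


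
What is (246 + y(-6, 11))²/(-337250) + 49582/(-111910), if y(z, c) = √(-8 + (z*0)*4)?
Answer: -61823631/99320125 - 492*I*√2/168625 ≈ -0.62247 - 0.0041263*I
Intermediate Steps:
y(z, c) = 2*I*√2 (y(z, c) = √(-8 + 0*4) = √(-8 + 0) = √(-8) = 2*I*√2)
(246 + y(-6, 11))²/(-337250) + 49582/(-111910) = (246 + 2*I*√2)²/(-337250) + 49582/(-111910) = (246 + 2*I*√2)²*(-1/337250) + 49582*(-1/111910) = -(246 + 2*I*√2)²/337250 - 24791/55955 = -24791/55955 - (246 + 2*I*√2)²/337250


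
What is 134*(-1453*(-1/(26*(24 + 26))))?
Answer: 97351/650 ≈ 149.77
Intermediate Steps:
134*(-1453*(-1/(26*(24 + 26)))) = 134*(-1453/((-26*50))) = 134*(-1453/(-1300)) = 134*(-1453*(-1/1300)) = 134*(1453/1300) = 97351/650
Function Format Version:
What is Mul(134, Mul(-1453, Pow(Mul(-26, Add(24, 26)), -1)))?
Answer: Rational(97351, 650) ≈ 149.77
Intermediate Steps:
Mul(134, Mul(-1453, Pow(Mul(-26, Add(24, 26)), -1))) = Mul(134, Mul(-1453, Pow(Mul(-26, 50), -1))) = Mul(134, Mul(-1453, Pow(-1300, -1))) = Mul(134, Mul(-1453, Rational(-1, 1300))) = Mul(134, Rational(1453, 1300)) = Rational(97351, 650)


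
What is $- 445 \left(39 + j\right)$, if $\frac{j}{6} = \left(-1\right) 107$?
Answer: $268335$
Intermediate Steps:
$j = -642$ ($j = 6 \left(\left(-1\right) 107\right) = 6 \left(-107\right) = -642$)
$- 445 \left(39 + j\right) = - 445 \left(39 - 642\right) = \left(-445\right) \left(-603\right) = 268335$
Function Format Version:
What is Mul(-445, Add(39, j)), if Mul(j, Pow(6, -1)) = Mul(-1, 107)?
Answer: 268335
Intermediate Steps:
j = -642 (j = Mul(6, Mul(-1, 107)) = Mul(6, -107) = -642)
Mul(-445, Add(39, j)) = Mul(-445, Add(39, -642)) = Mul(-445, -603) = 268335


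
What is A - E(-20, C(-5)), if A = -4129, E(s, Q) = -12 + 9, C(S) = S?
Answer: -4126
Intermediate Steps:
E(s, Q) = -3
A - E(-20, C(-5)) = -4129 - 1*(-3) = -4129 + 3 = -4126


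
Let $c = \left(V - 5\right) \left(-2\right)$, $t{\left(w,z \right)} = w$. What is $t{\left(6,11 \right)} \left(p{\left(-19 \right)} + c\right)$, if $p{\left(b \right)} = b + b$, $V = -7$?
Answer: $-84$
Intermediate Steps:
$c = 24$ ($c = \left(-7 - 5\right) \left(-2\right) = \left(-12\right) \left(-2\right) = 24$)
$p{\left(b \right)} = 2 b$
$t{\left(6,11 \right)} \left(p{\left(-19 \right)} + c\right) = 6 \left(2 \left(-19\right) + 24\right) = 6 \left(-38 + 24\right) = 6 \left(-14\right) = -84$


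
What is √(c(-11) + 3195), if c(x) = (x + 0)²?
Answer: 2*√829 ≈ 57.585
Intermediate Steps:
c(x) = x²
√(c(-11) + 3195) = √((-11)² + 3195) = √(121 + 3195) = √3316 = 2*√829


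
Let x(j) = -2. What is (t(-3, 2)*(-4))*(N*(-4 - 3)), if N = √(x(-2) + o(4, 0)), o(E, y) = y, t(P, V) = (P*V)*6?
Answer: -1008*I*√2 ≈ -1425.5*I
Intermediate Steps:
t(P, V) = 6*P*V
N = I*√2 (N = √(-2 + 0) = √(-2) = I*√2 ≈ 1.4142*I)
(t(-3, 2)*(-4))*(N*(-4 - 3)) = ((6*(-3)*2)*(-4))*((I*√2)*(-4 - 3)) = (-36*(-4))*((I*√2)*(-7)) = 144*(-7*I*√2) = -1008*I*√2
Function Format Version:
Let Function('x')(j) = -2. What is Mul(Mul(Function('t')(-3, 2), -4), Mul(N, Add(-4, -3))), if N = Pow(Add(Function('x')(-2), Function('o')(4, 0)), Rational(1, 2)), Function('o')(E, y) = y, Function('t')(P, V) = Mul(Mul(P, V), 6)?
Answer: Mul(-1008, I, Pow(2, Rational(1, 2))) ≈ Mul(-1425.5, I)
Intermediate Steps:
Function('t')(P, V) = Mul(6, P, V)
N = Mul(I, Pow(2, Rational(1, 2))) (N = Pow(Add(-2, 0), Rational(1, 2)) = Pow(-2, Rational(1, 2)) = Mul(I, Pow(2, Rational(1, 2))) ≈ Mul(1.4142, I))
Mul(Mul(Function('t')(-3, 2), -4), Mul(N, Add(-4, -3))) = Mul(Mul(Mul(6, -3, 2), -4), Mul(Mul(I, Pow(2, Rational(1, 2))), Add(-4, -3))) = Mul(Mul(-36, -4), Mul(Mul(I, Pow(2, Rational(1, 2))), -7)) = Mul(144, Mul(-7, I, Pow(2, Rational(1, 2)))) = Mul(-1008, I, Pow(2, Rational(1, 2)))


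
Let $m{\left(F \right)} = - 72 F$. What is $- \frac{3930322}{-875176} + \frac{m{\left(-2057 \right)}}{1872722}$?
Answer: $\frac{1872504385697}{409740337268} \approx 4.57$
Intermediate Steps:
$- \frac{3930322}{-875176} + \frac{m{\left(-2057 \right)}}{1872722} = - \frac{3930322}{-875176} + \frac{\left(-72\right) \left(-2057\right)}{1872722} = \left(-3930322\right) \left(- \frac{1}{875176}\right) + 148104 \cdot \frac{1}{1872722} = \frac{1965161}{437588} + \frac{74052}{936361} = \frac{1872504385697}{409740337268}$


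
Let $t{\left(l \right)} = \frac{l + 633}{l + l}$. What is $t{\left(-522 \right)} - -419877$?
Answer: $\frac{146117159}{348} \approx 4.1988 \cdot 10^{5}$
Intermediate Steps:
$t{\left(l \right)} = \frac{633 + l}{2 l}$
$t{\left(-522 \right)} - -419877 = \frac{633 - 522}{2 \left(-522\right)} - -419877 = \frac{1}{2} \left(- \frac{1}{522}\right) 111 + 419877 = - \frac{37}{348} + 419877 = \frac{146117159}{348}$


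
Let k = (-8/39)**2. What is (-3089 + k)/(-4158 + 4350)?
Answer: -4698305/292032 ≈ -16.088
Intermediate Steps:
k = 64/1521 (k = (-8*1/39)**2 = (-8/39)**2 = 64/1521 ≈ 0.042078)
(-3089 + k)/(-4158 + 4350) = (-3089 + 64/1521)/(-4158 + 4350) = -4698305/1521/192 = -4698305/1521*1/192 = -4698305/292032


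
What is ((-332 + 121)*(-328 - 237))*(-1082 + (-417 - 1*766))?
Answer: -270021975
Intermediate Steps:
((-332 + 121)*(-328 - 237))*(-1082 + (-417 - 1*766)) = (-211*(-565))*(-1082 + (-417 - 766)) = 119215*(-1082 - 1183) = 119215*(-2265) = -270021975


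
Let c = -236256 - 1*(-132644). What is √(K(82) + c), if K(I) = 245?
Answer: I*√103367 ≈ 321.51*I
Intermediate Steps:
c = -103612 (c = -236256 + 132644 = -103612)
√(K(82) + c) = √(245 - 103612) = √(-103367) = I*√103367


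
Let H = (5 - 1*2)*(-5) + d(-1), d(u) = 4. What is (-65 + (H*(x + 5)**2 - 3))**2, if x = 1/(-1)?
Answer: 59536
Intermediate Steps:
x = -1
H = -11 (H = (5 - 1*2)*(-5) + 4 = (5 - 2)*(-5) + 4 = 3*(-5) + 4 = -15 + 4 = -11)
(-65 + (H*(x + 5)**2 - 3))**2 = (-65 + (-11*(-1 + 5)**2 - 3))**2 = (-65 + (-11*4**2 - 3))**2 = (-65 + (-11*16 - 3))**2 = (-65 + (-176 - 3))**2 = (-65 - 179)**2 = (-244)**2 = 59536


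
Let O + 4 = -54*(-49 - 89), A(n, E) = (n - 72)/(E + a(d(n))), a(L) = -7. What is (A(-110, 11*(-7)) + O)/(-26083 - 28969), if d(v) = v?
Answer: -44701/330312 ≈ -0.13533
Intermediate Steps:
A(n, E) = (-72 + n)/(-7 + E) (A(n, E) = (n - 72)/(E - 7) = (-72 + n)/(-7 + E))
O = 7448 (O = -4 - 54*(-49 - 89) = -4 - 54*(-138) = -4 + 7452 = 7448)
(A(-110, 11*(-7)) + O)/(-26083 - 28969) = ((-72 - 110)/(-7 + 11*(-7)) + 7448)/(-26083 - 28969) = (-182/(-7 - 77) + 7448)/(-55052) = (-182/(-84) + 7448)*(-1/55052) = (-1/84*(-182) + 7448)*(-1/55052) = (13/6 + 7448)*(-1/55052) = (44701/6)*(-1/55052) = -44701/330312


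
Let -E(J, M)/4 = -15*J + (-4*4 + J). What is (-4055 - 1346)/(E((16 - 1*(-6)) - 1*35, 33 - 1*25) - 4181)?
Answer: 5401/4845 ≈ 1.1148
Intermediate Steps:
E(J, M) = 64 + 56*J (E(J, M) = -4*(-15*J + (-4*4 + J)) = -4*(-15*J + (-16 + J)) = -4*(-16 - 14*J) = 64 + 56*J)
(-4055 - 1346)/(E((16 - 1*(-6)) - 1*35, 33 - 1*25) - 4181) = (-4055 - 1346)/((64 + 56*((16 - 1*(-6)) - 1*35)) - 4181) = -5401/((64 + 56*((16 + 6) - 35)) - 4181) = -5401/((64 + 56*(22 - 35)) - 4181) = -5401/((64 + 56*(-13)) - 4181) = -5401/((64 - 728) - 4181) = -5401/(-664 - 4181) = -5401/(-4845) = -5401*(-1/4845) = 5401/4845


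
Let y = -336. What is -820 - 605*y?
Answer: 202460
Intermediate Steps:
-820 - 605*y = -820 - 605*(-336) = -820 + 203280 = 202460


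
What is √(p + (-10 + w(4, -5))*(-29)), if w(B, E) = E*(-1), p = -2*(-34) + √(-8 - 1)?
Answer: √(213 + 3*I) ≈ 14.595 + 0.1028*I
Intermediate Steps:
p = 68 + 3*I (p = 68 + √(-9) = 68 + 3*I ≈ 68.0 + 3.0*I)
w(B, E) = -E
√(p + (-10 + w(4, -5))*(-29)) = √((68 + 3*I) + (-10 - 1*(-5))*(-29)) = √((68 + 3*I) + (-10 + 5)*(-29)) = √((68 + 3*I) - 5*(-29)) = √((68 + 3*I) + 145) = √(213 + 3*I)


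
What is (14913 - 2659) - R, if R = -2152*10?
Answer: 33774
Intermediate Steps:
R = -21520
(14913 - 2659) - R = (14913 - 2659) - 1*(-21520) = 12254 + 21520 = 33774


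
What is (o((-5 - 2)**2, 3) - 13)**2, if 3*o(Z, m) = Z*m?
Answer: 1296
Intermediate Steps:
o(Z, m) = Z*m/3 (o(Z, m) = (Z*m)/3 = Z*m/3)
(o((-5 - 2)**2, 3) - 13)**2 = ((1/3)*(-5 - 2)**2*3 - 13)**2 = ((1/3)*(-7)**2*3 - 13)**2 = ((1/3)*49*3 - 13)**2 = (49 - 13)**2 = 36**2 = 1296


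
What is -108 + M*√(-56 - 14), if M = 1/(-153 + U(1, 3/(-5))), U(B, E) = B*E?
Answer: -108 - 5*I*√70/768 ≈ -108.0 - 0.05447*I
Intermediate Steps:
M = -5/768 (M = 1/(-153 + 1*(3/(-5))) = 1/(-153 + 1*(3*(-⅕))) = 1/(-153 + 1*(-⅗)) = 1/(-153 - ⅗) = 1/(-768/5) = -5/768 ≈ -0.0065104)
-108 + M*√(-56 - 14) = -108 - 5*√(-56 - 14)/768 = -108 - 5*I*√70/768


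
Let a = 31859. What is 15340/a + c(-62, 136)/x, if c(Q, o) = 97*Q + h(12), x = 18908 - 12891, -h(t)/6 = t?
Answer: -101593094/191695603 ≈ -0.52997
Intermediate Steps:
h(t) = -6*t
x = 6017
c(Q, o) = -72 + 97*Q (c(Q, o) = 97*Q - 6*12 = 97*Q - 72 = -72 + 97*Q)
15340/a + c(-62, 136)/x = 15340/31859 + (-72 + 97*(-62))/6017 = 15340*(1/31859) + (-72 - 6014)*(1/6017) = 15340/31859 - 6086*1/6017 = 15340/31859 - 6086/6017 = -101593094/191695603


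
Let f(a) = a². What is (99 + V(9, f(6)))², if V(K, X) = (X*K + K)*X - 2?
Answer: 146047225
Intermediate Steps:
V(K, X) = -2 + X*(K + K*X) (V(K, X) = (K*X + K)*X - 2 = (K + K*X)*X - 2 = X*(K + K*X) - 2 = -2 + X*(K + K*X))
(99 + V(9, f(6)))² = (99 + (-2 + 9*6² + 9*(6²)²))² = (99 + (-2 + 9*36 + 9*36²))² = (99 + (-2 + 324 + 9*1296))² = (99 + (-2 + 324 + 11664))² = (99 + 11986)² = 12085² = 146047225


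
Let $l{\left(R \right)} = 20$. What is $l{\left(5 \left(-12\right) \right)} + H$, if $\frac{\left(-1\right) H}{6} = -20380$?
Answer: $122300$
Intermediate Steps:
$H = 122280$ ($H = \left(-6\right) \left(-20380\right) = 122280$)
$l{\left(5 \left(-12\right) \right)} + H = 20 + 122280 = 122300$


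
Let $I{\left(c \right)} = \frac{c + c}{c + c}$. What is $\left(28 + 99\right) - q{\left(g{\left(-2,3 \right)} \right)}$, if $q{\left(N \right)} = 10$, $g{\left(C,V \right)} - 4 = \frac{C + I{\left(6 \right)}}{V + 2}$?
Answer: $117$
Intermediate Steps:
$I{\left(c \right)} = 1$ ($I{\left(c \right)} = \frac{2 c}{2 c} = 2 c \frac{1}{2 c} = 1$)
$g{\left(C,V \right)} = 4 + \frac{1 + C}{2 + V}$ ($g{\left(C,V \right)} = 4 + \frac{C + 1}{V + 2} = 4 + \frac{1 + C}{2 + V}$)
$\left(28 + 99\right) - q{\left(g{\left(-2,3 \right)} \right)} = \left(28 + 99\right) - 10 = 127 - 10 = 117$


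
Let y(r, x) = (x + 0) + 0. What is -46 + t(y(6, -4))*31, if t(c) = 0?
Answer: -46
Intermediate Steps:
y(r, x) = x (y(r, x) = x + 0 = x)
-46 + t(y(6, -4))*31 = -46 + 0*31 = -46 + 0 = -46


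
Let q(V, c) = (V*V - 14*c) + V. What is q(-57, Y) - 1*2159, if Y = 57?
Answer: 235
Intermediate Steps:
q(V, c) = V + V² - 14*c (q(V, c) = (V² - 14*c) + V = V + V² - 14*c)
q(-57, Y) - 1*2159 = (-57 + (-57)² - 14*57) - 1*2159 = (-57 + 3249 - 798) - 2159 = 2394 - 2159 = 235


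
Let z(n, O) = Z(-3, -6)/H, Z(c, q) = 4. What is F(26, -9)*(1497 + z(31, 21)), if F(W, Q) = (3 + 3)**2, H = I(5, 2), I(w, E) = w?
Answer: 269604/5 ≈ 53921.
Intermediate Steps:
H = 5
F(W, Q) = 36 (F(W, Q) = 6**2 = 36)
z(n, O) = 4/5
F(26, -9)*(1497 + z(31, 21)) = 36*(1497 + 4/5) = 36*(7489/5) = 269604/5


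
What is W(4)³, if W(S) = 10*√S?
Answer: 8000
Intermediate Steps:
W(4)³ = (10*√4)³ = (10*2)³ = 20³ = 8000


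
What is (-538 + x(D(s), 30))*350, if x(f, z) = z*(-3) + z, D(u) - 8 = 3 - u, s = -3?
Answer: -209300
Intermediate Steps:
D(u) = 11 - u (D(u) = 8 + (3 - u) = 11 - u)
x(f, z) = -2*z (x(f, z) = -3*z + z = -2*z)
(-538 + x(D(s), 30))*350 = (-538 - 2*30)*350 = (-538 - 60)*350 = -598*350 = -209300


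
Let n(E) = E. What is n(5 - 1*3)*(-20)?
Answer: -40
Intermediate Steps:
n(5 - 1*3)*(-20) = (5 - 1*3)*(-20) = (5 - 3)*(-20) = 2*(-20) = -40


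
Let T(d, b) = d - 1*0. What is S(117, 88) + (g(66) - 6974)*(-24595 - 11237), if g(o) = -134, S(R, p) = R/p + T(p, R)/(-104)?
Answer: 291369771817/1144 ≈ 2.5469e+8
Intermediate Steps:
T(d, b) = d (T(d, b) = d + 0 = d)
S(R, p) = -p/104 + R/p (S(R, p) = R/p + p/(-104) = R/p + p*(-1/104) = R/p - p/104 = -p/104 + R/p)
S(117, 88) + (g(66) - 6974)*(-24595 - 11237) = (-1/104*88 + 117/88) + (-134 - 6974)*(-24595 - 11237) = (-11/13 + 117*(1/88)) - 7108*(-35832) = (-11/13 + 117/88) + 254693856 = 553/1144 + 254693856 = 291369771817/1144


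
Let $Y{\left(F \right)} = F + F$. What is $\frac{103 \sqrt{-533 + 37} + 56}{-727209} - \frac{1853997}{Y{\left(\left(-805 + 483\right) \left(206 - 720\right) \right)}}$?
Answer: $- \frac{27515547781}{4912608456} - \frac{412 i \sqrt{31}}{727209} \approx -5.601 - 0.0031544 i$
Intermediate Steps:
$Y{\left(F \right)} = 2 F$
$\frac{103 \sqrt{-533 + 37} + 56}{-727209} - \frac{1853997}{Y{\left(\left(-805 + 483\right) \left(206 - 720\right) \right)}} = \frac{103 \sqrt{-533 + 37} + 56}{-727209} - \frac{1853997}{2 \left(-805 + 483\right) \left(206 - 720\right)} = \left(103 \sqrt{-496} + 56\right) \left(- \frac{1}{727209}\right) - \frac{1853997}{2 \left(\left(-322\right) \left(-514\right)\right)} = \left(103 \cdot 4 i \sqrt{31} + 56\right) \left(- \frac{1}{727209}\right) - \frac{1853997}{2 \cdot 165508} = \left(412 i \sqrt{31} + 56\right) \left(- \frac{1}{727209}\right) - \frac{1853997}{331016} = \left(56 + 412 i \sqrt{31}\right) \left(- \frac{1}{727209}\right) - \frac{1853997}{331016} = \left(- \frac{8}{103887} - \frac{412 i \sqrt{31}}{727209}\right) - \frac{1853997}{331016} = - \frac{27515547781}{4912608456} - \frac{412 i \sqrt{31}}{727209}$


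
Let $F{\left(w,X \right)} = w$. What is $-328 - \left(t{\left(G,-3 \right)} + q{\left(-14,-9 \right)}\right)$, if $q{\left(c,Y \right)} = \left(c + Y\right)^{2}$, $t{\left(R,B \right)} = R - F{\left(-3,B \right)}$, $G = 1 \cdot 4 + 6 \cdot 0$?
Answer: $-864$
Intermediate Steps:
$G = 4$ ($G = 4 + 0 = 4$)
$t{\left(R,B \right)} = 3 + R$ ($t{\left(R,B \right)} = R - -3 = R + 3 = 3 + R$)
$q{\left(c,Y \right)} = \left(Y + c\right)^{2}$
$-328 - \left(t{\left(G,-3 \right)} + q{\left(-14,-9 \right)}\right) = -328 - \left(\left(3 + 4\right) + \left(-9 - 14\right)^{2}\right) = -328 - \left(7 + \left(-23\right)^{2}\right) = -328 - \left(7 + 529\right) = -328 - 536 = -864$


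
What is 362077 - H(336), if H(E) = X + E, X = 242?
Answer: 361499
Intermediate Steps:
H(E) = 242 + E
362077 - H(336) = 362077 - (242 + 336) = 362077 - 1*578 = 362077 - 578 = 361499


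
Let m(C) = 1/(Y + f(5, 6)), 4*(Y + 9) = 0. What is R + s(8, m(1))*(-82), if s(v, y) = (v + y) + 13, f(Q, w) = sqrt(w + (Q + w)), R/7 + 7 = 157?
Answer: -21135/32 + 41*sqrt(17)/32 ≈ -655.19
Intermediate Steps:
R = 1050 (R = -49 + 7*157 = -49 + 1099 = 1050)
f(Q, w) = sqrt(Q + 2*w)
Y = -9 (Y = -9 + (1/4)*0 = -9 + 0 = -9)
m(C) = 1/(-9 + sqrt(17)) (m(C) = 1/(-9 + sqrt(5 + 2*6)) = 1/(-9 + sqrt(5 + 12)) = 1/(-9 + sqrt(17)))
s(v, y) = 13 + v + y
R + s(8, m(1))*(-82) = 1050 + (13 + 8 + (-9/64 - sqrt(17)/64))*(-82) = 1050 + (1335/64 - sqrt(17)/64)*(-82) = 1050 + (-54735/32 + 41*sqrt(17)/32) = -21135/32 + 41*sqrt(17)/32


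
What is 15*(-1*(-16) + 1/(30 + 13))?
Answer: 10335/43 ≈ 240.35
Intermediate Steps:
15*(-1*(-16) + 1/(30 + 13)) = 15*(16 + 1/43) = 15*(689/43) = 10335/43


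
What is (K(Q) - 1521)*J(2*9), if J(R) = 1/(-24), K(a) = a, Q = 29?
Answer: 373/6 ≈ 62.167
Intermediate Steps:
J(R) = -1/24
(K(Q) - 1521)*J(2*9) = (29 - 1521)*(-1/24) = -1492*(-1/24) = 373/6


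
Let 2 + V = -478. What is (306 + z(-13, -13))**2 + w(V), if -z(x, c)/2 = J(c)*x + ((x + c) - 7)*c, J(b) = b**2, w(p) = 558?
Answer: 14761522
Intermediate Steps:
V = -480 (V = -2 - 478 = -480)
z(x, c) = -2*c*(-7 + c + x) - 2*x*c**2 (z(x, c) = -2*(c**2*x + ((x + c) - 7)*c) = -2*(x*c**2 + ((c + x) - 7)*c) = -2*(x*c**2 + (-7 + c + x)*c) = -2*(x*c**2 + c*(-7 + c + x)) = -2*(c*(-7 + c + x) + x*c**2) = -2*c*(-7 + c + x) - 2*x*c**2)
(306 + z(-13, -13))**2 + w(V) = (306 + 2*(-13)*(7 - 1*(-13) - 1*(-13) - 1*(-13)*(-13)))**2 + 558 = (306 + 2*(-13)*(7 + 13 + 13 - 169))**2 + 558 = (306 + 2*(-13)*(-136))**2 + 558 = (306 + 3536)**2 + 558 = 3842**2 + 558 = 14760964 + 558 = 14761522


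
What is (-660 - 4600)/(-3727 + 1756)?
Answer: 5260/1971 ≈ 2.6687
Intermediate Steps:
(-660 - 4600)/(-3727 + 1756) = -5260/(-1971) = -5260*(-1/1971) = 5260/1971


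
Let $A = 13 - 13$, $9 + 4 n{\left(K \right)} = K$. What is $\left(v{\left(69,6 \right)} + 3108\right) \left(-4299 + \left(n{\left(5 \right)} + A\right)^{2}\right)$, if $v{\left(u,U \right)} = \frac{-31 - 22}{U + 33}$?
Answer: $- \frac{520741382}{39} \approx -1.3352 \cdot 10^{7}$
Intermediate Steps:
$v{\left(u,U \right)} = - \frac{53}{33 + U}$
$n{\left(K \right)} = - \frac{9}{4} + \frac{K}{4}$
$A = 0$
$\left(v{\left(69,6 \right)} + 3108\right) \left(-4299 + \left(n{\left(5 \right)} + A\right)^{2}\right) = \left(- \frac{53}{33 + 6} + 3108\right) \left(-4299 + \left(\left(- \frac{9}{4} + \frac{1}{4} \cdot 5\right) + 0\right)^{2}\right) = \left(- \frac{53}{39} + 3108\right) \left(-4299 + \left(\left(- \frac{9}{4} + \frac{5}{4}\right) + 0\right)^{2}\right) = \left(\left(-53\right) \frac{1}{39} + 3108\right) \left(-4299 + \left(-1 + 0\right)^{2}\right) = \left(- \frac{53}{39} + 3108\right) \left(-4299 + \left(-1\right)^{2}\right) = \frac{121159 \left(-4299 + 1\right)}{39} = \frac{121159}{39} \left(-4298\right) = - \frac{520741382}{39}$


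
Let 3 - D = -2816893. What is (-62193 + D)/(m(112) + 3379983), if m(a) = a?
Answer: 2754703/3380095 ≈ 0.81498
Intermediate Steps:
D = 2816896 (D = 3 - 1*(-2816893) = 3 + 2816893 = 2816896)
(-62193 + D)/(m(112) + 3379983) = (-62193 + 2816896)/(112 + 3379983) = 2754703/3380095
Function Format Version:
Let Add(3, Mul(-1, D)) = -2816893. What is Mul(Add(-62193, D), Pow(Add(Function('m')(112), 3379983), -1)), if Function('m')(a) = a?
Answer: Rational(2754703, 3380095) ≈ 0.81498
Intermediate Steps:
D = 2816896 (D = Add(3, Mul(-1, -2816893)) = Add(3, 2816893) = 2816896)
Mul(Add(-62193, D), Pow(Add(Function('m')(112), 3379983), -1)) = Mul(Add(-62193, 2816896), Pow(Add(112, 3379983), -1)) = Mul(2754703, Pow(3380095, -1)) = Mul(2754703, Rational(1, 3380095)) = Rational(2754703, 3380095)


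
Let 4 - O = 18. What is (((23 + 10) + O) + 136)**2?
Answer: 24025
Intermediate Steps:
O = -14 (O = 4 - 1*18 = 4 - 18 = -14)
(((23 + 10) + O) + 136)**2 = (((23 + 10) - 14) + 136)**2 = ((33 - 14) + 136)**2 = (19 + 136)**2 = 155**2 = 24025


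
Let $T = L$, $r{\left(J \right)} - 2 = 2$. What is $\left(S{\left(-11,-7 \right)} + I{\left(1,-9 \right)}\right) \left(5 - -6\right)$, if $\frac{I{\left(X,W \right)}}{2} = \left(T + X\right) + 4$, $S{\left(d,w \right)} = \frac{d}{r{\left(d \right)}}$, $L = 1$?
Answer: $\frac{407}{4} \approx 101.75$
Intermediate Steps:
$r{\left(J \right)} = 4$ ($r{\left(J \right)} = 2 + 2 = 4$)
$T = 1$
$S{\left(d,w \right)} = \frac{d}{4}$
$I{\left(X,W \right)} = 10 + 2 X$ ($I{\left(X,W \right)} = 2 \left(\left(1 + X\right) + 4\right) = 2 \left(5 + X\right) = 10 + 2 X$)
$\left(S{\left(-11,-7 \right)} + I{\left(1,-9 \right)}\right) \left(5 - -6\right) = \left(\frac{1}{4} \left(-11\right) + \left(10 + 2 \cdot 1\right)\right) \left(5 - -6\right) = \left(- \frac{11}{4} + \left(10 + 2\right)\right) \left(5 + 6\right) = \left(- \frac{11}{4} + 12\right) 11 = \frac{37}{4} \cdot 11 = \frac{407}{4}$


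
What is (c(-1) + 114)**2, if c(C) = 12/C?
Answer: 10404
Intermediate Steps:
(c(-1) + 114)**2 = (12/(-1) + 114)**2 = (12*(-1) + 114)**2 = (-12 + 114)**2 = 102**2 = 10404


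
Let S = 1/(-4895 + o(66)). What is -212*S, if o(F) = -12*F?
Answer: 212/5687 ≈ 0.037278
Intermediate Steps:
S = -1/5687 (S = 1/(-4895 - 12*66) = 1/(-4895 - 792) = 1/(-5687) = -1/5687 ≈ -0.00017584)
-212*S = -212*(-1/5687) = 212/5687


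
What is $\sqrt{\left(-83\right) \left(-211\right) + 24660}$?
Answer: $\sqrt{42173} \approx 205.36$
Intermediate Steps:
$\sqrt{\left(-83\right) \left(-211\right) + 24660} = \sqrt{17513 + 24660} = \sqrt{42173}$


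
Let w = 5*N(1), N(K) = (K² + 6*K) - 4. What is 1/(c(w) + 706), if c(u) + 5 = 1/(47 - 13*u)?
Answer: 148/103747 ≈ 0.0014265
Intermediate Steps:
N(K) = -4 + K² + 6*K
w = 15 (w = 5*(-4 + 1² + 6*1) = 5*(-4 + 1 + 6) = 5*3 = 15)
c(u) = -5 + 1/(47 - 13*u)
1/(c(w) + 706) = 1/(13*(18 - 5*15)/(-47 + 13*15) + 706) = 1/(13*(18 - 75)/(-47 + 195) + 706) = 1/(13*(-57)/148 + 706) = 1/(13*(1/148)*(-57) + 706) = 1/(-741/148 + 706) = 1/(103747/148) = 148/103747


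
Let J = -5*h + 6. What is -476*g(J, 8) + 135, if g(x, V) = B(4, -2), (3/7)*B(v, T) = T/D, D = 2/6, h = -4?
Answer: 6799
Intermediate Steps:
D = ⅓ (D = 2*(⅙) = ⅓ ≈ 0.33333)
J = 26 (J = -5*(-4) + 6 = 20 + 6 = 26)
B(v, T) = 7*T (B(v, T) = 7*(T/(⅓))/3 = 7*(T*3)/3 = 7*(3*T)/3 = 7*T)
g(x, V) = -14 (g(x, V) = 7*(-2) = -14)
-476*g(J, 8) + 135 = -476*(-14) + 135 = 6664 + 135 = 6799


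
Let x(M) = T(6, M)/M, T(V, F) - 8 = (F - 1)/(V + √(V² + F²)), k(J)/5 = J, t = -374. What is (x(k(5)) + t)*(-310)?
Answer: 362011428/3125 - 1488*√661/3125 ≈ 1.1583e+5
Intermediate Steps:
k(J) = 5*J
T(V, F) = 8 + (-1 + F)/(V + √(F² + V²)) (T(V, F) = 8 + (F - 1)/(V + √(V² + F²)) = 8 + (-1 + F)/(V + √(F² + V²)))
x(M) = (47 + M + 8*√(36 + M²))/(M*(6 + √(36 + M²))) (x(M) = ((-1 + M + 8*6 + 8*√(M² + 6²))/(6 + √(M² + 6²)))/M = ((-1 + M + 48 + 8*√(M² + 36))/(6 + √(M² + 36)))/M = ((-1 + M + 48 + 8*√(36 + M²))/(6 + √(36 + M²)))/M = ((47 + M + 8*√(36 + M²))/(6 + √(36 + M²)))/M = (47 + M + 8*√(36 + M²))/(M*(6 + √(36 + M²))))
(x(k(5)) + t)*(-310) = ((47 + 5*5 + 8*√(36 + (5*5)²))/(((5*5))*(6 + √(36 + (5*5)²))) - 374)*(-310) = ((47 + 25 + 8*√(36 + 25²))/(25*(6 + √(36 + 25²))) - 374)*(-310) = ((47 + 25 + 8*√(36 + 625))/(25*(6 + √(36 + 625))) - 374)*(-310) = ((47 + 25 + 8*√661)/(25*(6 + √661)) - 374)*(-310) = ((72 + 8*√661)/(25*(6 + √661)) - 374)*(-310) = (-374 + (72 + 8*√661)/(25*(6 + √661)))*(-310) = 115940 - 62*(72 + 8*√661)/(5*(6 + √661))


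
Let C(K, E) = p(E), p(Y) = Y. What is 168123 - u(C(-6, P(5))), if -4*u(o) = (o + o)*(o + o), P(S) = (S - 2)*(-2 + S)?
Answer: 168204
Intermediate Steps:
P(S) = (-2 + S)² (P(S) = (-2 + S)*(-2 + S) = (-2 + S)²)
C(K, E) = E
u(o) = -o² (u(o) = -(o + o)*(o + o)/4 = -2*o*2*o/4 = -o²)
168123 - u(C(-6, P(5))) = 168123 - (-1)*((-2 + 5)²)² = 168123 - (-1)*(3²)² = 168123 - (-1)*9² = 168123 - (-1)*81 = 168123 - 1*(-81) = 168123 + 81 = 168204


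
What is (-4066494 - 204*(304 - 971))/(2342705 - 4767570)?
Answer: 3930426/2424865 ≈ 1.6209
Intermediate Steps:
(-4066494 - 204*(304 - 971))/(2342705 - 4767570) = (-4066494 - 204*(-667))/(-2424865) = (-4066494 + 136068)*(-1/2424865) = -3930426*(-1/2424865) = 3930426/2424865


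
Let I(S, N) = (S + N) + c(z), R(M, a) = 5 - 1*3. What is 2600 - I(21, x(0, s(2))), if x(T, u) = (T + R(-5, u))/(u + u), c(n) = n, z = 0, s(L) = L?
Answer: 5157/2 ≈ 2578.5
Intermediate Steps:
R(M, a) = 2 (R(M, a) = 5 - 3 = 2)
x(T, u) = (2 + T)/(2*u) (x(T, u) = (T + 2)/(u + u) = (2 + T)/((2*u)) = (2 + T)*(1/(2*u)) = (2 + T)/(2*u))
I(S, N) = N + S (I(S, N) = (S + N) + 0 = (N + S) + 0 = N + S)
2600 - I(21, x(0, s(2))) = 2600 - ((½)*(2 + 0)/2 + 21) = 2600 - ((½)*(½)*2 + 21) = 2600 - (½ + 21) = 2600 - 1*43/2 = 2600 - 43/2 = 5157/2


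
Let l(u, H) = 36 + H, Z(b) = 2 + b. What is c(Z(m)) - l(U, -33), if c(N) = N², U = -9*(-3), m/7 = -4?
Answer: 673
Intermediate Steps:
m = -28 (m = 7*(-4) = -28)
U = 27
c(Z(m)) - l(U, -33) = (2 - 28)² - (36 - 33) = (-26)² - 1*3 = 676 - 3 = 673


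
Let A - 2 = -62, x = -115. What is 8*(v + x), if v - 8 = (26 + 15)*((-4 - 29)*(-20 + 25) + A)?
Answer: -74656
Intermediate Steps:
A = -60 (A = 2 - 62 = -60)
v = -9217 (v = 8 + (26 + 15)*((-4 - 29)*(-20 + 25) - 60) = 8 + 41*(-33*5 - 60) = 8 + 41*(-165 - 60) = 8 + 41*(-225) = 8 - 9225 = -9217)
8*(v + x) = 8*(-9217 - 115) = 8*(-9332) = -74656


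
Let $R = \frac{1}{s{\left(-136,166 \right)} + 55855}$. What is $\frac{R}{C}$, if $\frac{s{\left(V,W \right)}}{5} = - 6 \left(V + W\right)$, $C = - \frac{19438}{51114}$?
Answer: $- \frac{25557}{534107645} \approx -4.785 \cdot 10^{-5}$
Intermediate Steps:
$C = - \frac{9719}{25557}$ ($C = \left(-19438\right) \frac{1}{51114} = - \frac{9719}{25557} \approx -0.38029$)
$s{\left(V,W \right)} = - 30 V - 30 W$ ($s{\left(V,W \right)} = 5 \left(- 6 \left(V + W\right)\right) = 5 \left(- 6 V - 6 W\right) = - 30 V - 30 W$)
$R = \frac{1}{54955}$ ($R = \frac{1}{\left(\left(-30\right) \left(-136\right) - 4980\right) + 55855} = \frac{1}{\left(4080 - 4980\right) + 55855} = \frac{1}{-900 + 55855} = \frac{1}{54955} \approx 1.8197 \cdot 10^{-5}$)
$\frac{R}{C} = \frac{1}{54955 \left(- \frac{9719}{25557}\right)} = \frac{1}{54955} \left(- \frac{25557}{9719}\right) = - \frac{25557}{534107645}$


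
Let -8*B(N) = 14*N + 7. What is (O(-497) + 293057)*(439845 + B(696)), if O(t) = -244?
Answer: 1027483452317/8 ≈ 1.2844e+11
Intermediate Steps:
B(N) = -7/8 - 7*N/4 (B(N) = -(14*N + 7)/8 = -(7 + 14*N)/8 = -7/8 - 7*N/4)
(O(-497) + 293057)*(439845 + B(696)) = (-244 + 293057)*(439845 + (-7/8 - 7/4*696)) = 292813*(439845 + (-7/8 - 1218)) = 292813*(439845 - 9751/8) = 292813*(3509009/8) = 1027483452317/8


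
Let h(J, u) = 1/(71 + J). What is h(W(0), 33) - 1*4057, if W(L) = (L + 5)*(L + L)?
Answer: -288046/71 ≈ -4057.0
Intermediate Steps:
W(L) = 2*L*(5 + L) (W(L) = (5 + L)*(2*L) = 2*L*(5 + L))
h(W(0), 33) - 1*4057 = 1/(71 + 2*0*(5 + 0)) - 1*4057 = 1/(71 + 2*0*5) - 4057 = 1/(71 + 0) - 4057 = 1/71 - 4057 = -288046/71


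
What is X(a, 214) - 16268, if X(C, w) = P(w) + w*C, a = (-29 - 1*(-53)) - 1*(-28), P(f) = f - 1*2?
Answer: -4928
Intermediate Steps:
P(f) = -2 + f (P(f) = f - 2 = -2 + f)
a = 52 (a = (-29 + 53) + 28 = 24 + 28 = 52)
X(C, w) = -2 + w + C*w (X(C, w) = (-2 + w) + w*C = (-2 + w) + C*w = -2 + w + C*w)
X(a, 214) - 16268 = (-2 + 214 + 52*214) - 16268 = (-2 + 214 + 11128) - 16268 = 11340 - 16268 = -4928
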